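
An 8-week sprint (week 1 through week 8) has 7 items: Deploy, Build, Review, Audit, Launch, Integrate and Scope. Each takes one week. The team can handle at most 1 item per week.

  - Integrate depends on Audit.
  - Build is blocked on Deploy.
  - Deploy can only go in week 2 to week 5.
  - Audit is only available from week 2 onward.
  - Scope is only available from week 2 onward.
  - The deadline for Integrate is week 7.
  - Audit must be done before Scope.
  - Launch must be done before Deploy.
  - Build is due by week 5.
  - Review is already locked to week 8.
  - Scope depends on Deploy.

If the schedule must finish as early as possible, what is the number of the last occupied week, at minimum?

8

The precedence chain requires at least 3 distinct weeks.
With at most 1 per week and 7 tasks, at least 7 weeks are needed.
Review can't be placed before week 8, so the schedule must run through at least week 8.
8 works (last occupied week: week 8): for example Integrate in week 6; Launch in week 1; Review in week 8; Deploy in week 2; Scope in week 5; Build in week 3; Audit in week 4.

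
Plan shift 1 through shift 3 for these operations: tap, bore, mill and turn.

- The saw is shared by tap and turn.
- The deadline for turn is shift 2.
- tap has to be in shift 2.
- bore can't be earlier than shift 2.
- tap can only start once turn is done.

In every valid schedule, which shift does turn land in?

shift 1

turn's window is shift 1–shift 2.
tap is fixed at shift 2, and turn can't share a shift with tap.
So turn must be shift 1.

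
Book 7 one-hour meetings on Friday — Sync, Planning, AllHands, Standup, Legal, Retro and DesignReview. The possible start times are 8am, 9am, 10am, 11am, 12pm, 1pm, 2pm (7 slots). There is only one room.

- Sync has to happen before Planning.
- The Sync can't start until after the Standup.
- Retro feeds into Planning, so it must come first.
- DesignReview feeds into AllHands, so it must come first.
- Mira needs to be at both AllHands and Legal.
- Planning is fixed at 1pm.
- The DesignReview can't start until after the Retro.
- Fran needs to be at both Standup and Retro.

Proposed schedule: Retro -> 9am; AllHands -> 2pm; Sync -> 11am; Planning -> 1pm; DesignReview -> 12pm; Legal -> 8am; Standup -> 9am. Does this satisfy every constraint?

Mira needs to be at both AllHands and Legal — holds.
Planning is fixed at 1pm — holds.
There is only one room — violated.
Fran needs to be at both Standup and Retro — violated.
The DesignReview can't start until after the Retro — holds.
The Sync can't start until after the Standup — holds.
Sync has to happen before Planning — holds.
DesignReview feeds into AllHands, so it must come first — holds.
Retro feeds into Planning, so it must come first — holds.

Invalid. Fran needs to be at both Standup and Retro.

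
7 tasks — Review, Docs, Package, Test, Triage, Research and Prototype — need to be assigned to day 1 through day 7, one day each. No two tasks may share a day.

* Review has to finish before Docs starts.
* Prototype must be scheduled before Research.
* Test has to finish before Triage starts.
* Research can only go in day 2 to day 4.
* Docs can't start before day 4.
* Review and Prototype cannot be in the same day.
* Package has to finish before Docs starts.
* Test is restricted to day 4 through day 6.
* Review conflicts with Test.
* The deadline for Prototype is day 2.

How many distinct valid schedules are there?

48

Splitting on Docs: it can be day 5 (10), day 6 (16), day 7 (22). Listing each branch's schedules as (Review, Package, Test, Triage, Research, Prototype) by day number:
Docs=day 5: (1,3,6,7,4,2) (1,4,6,7,3,2) (2,3,6,7,4,1) (2,4,6,7,3,1) (3,1,6,7,4,2) (3,2,6,7,4,1) (3,4,6,7,2,1) (4,1,6,7,3,2) (4,2,6,7,3,1) (4,3,6,7,2,1) — 10.
Docs=day 6: (1,3,5,7,4,2) (1,4,5,7,3,2) (1,5,4,7,3,2) (2,3,5,7,4,1) (2,4,5,7,3,1) (2,5,4,7,3,1) (3,1,5,7,4,2) (3,2,5,7,4,1) (3,4,5,7,2,1) (3,5,4,7,2,1) (4,1,5,7,3,2) (4,2,5,7,3,1) (4,3,5,7,2,1) (5,1,4,7,3,2) (5,2,4,7,3,1) (5,3,4,7,2,1) — 16.
Docs=day 7: (1,3,5,6,4,2) (1,4,5,6,3,2) (1,5,4,6,3,2) (1,6,4,5,3,2) (2,3,5,6,4,1) (2,4,5,6,3,1) (2,5,4,6,3,1) (2,6,4,5,3,1) (3,1,5,6,4,2) (3,2,5,6,4,1) (3,4,5,6,2,1) (3,5,4,6,2,1) (3,6,4,5,2,1) (4,1,5,6,3,2) (4,2,5,6,3,1) (4,3,5,6,2,1) (5,1,4,6,3,2) (5,2,4,6,3,1) (5,3,4,6,2,1) (6,1,4,5,3,2) (6,2,4,5,3,1) (6,3,4,5,2,1) — 22.
Summing: 10 + 16 + 22 = 48.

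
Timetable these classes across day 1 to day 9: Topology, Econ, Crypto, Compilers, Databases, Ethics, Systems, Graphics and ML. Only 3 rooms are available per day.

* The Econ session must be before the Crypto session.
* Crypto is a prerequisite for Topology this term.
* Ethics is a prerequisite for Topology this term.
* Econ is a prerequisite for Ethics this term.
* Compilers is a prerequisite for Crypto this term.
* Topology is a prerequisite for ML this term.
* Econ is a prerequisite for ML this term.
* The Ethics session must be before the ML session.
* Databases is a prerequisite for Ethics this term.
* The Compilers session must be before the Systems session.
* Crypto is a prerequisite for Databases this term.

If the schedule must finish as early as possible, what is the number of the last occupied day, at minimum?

6

The precedence chain requires at least 6 distinct days.
With at most 3 per day and 9 classes, at least 3 days are needed.
6 works (last occupied day: day 6): for example Systems in day 2, Databases in day 3, Topology in day 5, Crypto in day 2, Compilers in day 1, Econ in day 1, Ethics in day 4, Graphics in day 1, ML in day 6.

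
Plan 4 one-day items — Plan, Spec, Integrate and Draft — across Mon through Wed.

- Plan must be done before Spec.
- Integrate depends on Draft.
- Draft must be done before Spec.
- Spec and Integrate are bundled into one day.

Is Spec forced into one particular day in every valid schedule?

No

Spec can be Tue (e.g. Integrate in Tue; Draft in Mon; Plan in Mon; Spec in Tue) or Wed (e.g. Plan in Mon, Integrate in Wed, Draft in Mon, Spec in Wed).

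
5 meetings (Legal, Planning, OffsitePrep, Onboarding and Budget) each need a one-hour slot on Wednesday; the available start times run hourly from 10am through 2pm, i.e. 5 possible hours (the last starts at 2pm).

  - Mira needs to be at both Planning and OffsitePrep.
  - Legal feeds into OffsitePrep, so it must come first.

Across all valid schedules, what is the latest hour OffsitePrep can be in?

Precedence pushes OffsitePrep to at least 11am.
OffsitePrep at 2pm is achievable: Budget -> 10am, Planning -> 10am, Onboarding -> 10am, Legal -> 10am, OffsitePrep -> 2pm.

2pm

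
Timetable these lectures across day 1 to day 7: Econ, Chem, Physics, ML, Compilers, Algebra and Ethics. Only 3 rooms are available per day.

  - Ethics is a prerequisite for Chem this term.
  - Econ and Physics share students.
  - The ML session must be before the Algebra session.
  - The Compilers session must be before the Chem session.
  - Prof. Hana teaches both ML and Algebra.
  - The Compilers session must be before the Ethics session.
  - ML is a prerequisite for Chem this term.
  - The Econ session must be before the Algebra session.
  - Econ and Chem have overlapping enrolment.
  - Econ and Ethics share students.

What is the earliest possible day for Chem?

day 3

Precedence pushes Chem to at least day 3.
Chem at day 3 is achievable: Chem=day 3, Ethics=day 2, Physics=day 2, ML=day 1, Algebra=day 2, Compilers=day 1, Econ=day 1.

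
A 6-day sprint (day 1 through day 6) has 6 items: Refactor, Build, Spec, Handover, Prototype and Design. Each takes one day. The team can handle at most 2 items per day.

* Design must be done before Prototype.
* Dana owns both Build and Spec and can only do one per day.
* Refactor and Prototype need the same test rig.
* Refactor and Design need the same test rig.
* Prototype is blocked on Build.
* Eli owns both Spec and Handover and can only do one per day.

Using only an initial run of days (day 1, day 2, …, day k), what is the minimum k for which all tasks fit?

3

The precedence chain requires at least 2 distinct days.
With at most 2 per day and 6 tasks, at least 3 days are needed.
3 works (last occupied day: day 3): for example Spec in day 2; Prototype in day 2; Handover in day 3; Build in day 1; Design in day 1; Refactor in day 3.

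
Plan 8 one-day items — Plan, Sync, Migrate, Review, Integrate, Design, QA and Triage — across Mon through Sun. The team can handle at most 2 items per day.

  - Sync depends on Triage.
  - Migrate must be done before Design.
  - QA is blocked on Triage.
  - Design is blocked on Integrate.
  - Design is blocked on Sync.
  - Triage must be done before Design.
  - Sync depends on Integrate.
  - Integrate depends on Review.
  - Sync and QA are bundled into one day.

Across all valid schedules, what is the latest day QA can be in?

QA must be in the same day as Sync, which can't be before Wed, so QA is at least Wed; QA must be in the same day as Sync, which can't be after Sat, so QA is at most Sat.
QA at Sat is achievable: Migrate -> Tue; QA -> Sat; Plan -> Wed; Review -> Mon; Integrate -> Tue; Design -> Sun; Triage -> Mon; Sync -> Sat.

Sat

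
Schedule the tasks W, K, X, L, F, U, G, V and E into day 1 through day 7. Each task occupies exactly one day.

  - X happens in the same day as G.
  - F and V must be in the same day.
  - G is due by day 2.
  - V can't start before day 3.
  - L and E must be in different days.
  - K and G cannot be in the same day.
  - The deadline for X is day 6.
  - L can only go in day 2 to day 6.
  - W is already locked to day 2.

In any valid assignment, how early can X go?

X's own window allows nothing later than day 6; X must be in the same day as G, which can't be after day 2, so X is at most day 2.
X at day 1 is achievable: V in day 3; F in day 3; E in day 1; L in day 2; U in day 1; G in day 1; K in day 2; W in day 2; X in day 1.

day 1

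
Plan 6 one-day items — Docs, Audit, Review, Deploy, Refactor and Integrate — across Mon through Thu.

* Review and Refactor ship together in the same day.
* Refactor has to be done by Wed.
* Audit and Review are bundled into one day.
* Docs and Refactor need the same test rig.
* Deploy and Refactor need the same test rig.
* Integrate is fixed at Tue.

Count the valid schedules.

Splitting on Docs: it can be Mon (6), Tue (6), Wed (6), Thu (9). Listing each branch's schedules as (Audit, Review, Deploy, Refactor, Integrate):
Docs=Mon: (Tue,Tue,Mon,Tue,Tue) (Tue,Tue,Wed,Tue,Tue) (Tue,Tue,Thu,Tue,Tue) (Wed,Wed,Mon,Wed,Tue) (Wed,Wed,Tue,Wed,Tue) (Wed,Wed,Thu,Wed,Tue) — 6.
Docs=Tue: (Mon,Mon,Tue,Mon,Tue) (Mon,Mon,Wed,Mon,Tue) (Mon,Mon,Thu,Mon,Tue) (Wed,Wed,Mon,Wed,Tue) (Wed,Wed,Tue,Wed,Tue) (Wed,Wed,Thu,Wed,Tue) — 6.
Docs=Wed: (Mon,Mon,Tue,Mon,Tue) (Mon,Mon,Wed,Mon,Tue) (Mon,Mon,Thu,Mon,Tue) (Tue,Tue,Mon,Tue,Tue) (Tue,Tue,Wed,Tue,Tue) (Tue,Tue,Thu,Tue,Tue) — 6.
Docs=Thu: (Mon,Mon,Tue,Mon,Tue) (Mon,Mon,Wed,Mon,Tue) (Mon,Mon,Thu,Mon,Tue) (Tue,Tue,Mon,Tue,Tue) (Tue,Tue,Wed,Tue,Tue) (Tue,Tue,Thu,Tue,Tue) (Wed,Wed,Mon,Wed,Tue) (Wed,Wed,Tue,Wed,Tue) (Wed,Wed,Thu,Wed,Tue) — 9.
Summing: 6 + 6 + 6 + 9 = 27.

27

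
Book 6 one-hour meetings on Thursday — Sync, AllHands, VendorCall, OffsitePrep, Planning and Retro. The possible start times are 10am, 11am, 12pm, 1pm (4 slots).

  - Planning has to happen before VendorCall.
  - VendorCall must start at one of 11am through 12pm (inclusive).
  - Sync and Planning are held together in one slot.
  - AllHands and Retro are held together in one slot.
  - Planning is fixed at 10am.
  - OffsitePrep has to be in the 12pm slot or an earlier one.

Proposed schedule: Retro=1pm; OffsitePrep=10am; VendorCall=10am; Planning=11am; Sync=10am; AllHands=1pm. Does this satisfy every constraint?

No. Planning has to happen before VendorCall is not satisfied.

OffsitePrep has to be in the 12pm slot or an earlier one — holds.
AllHands and Retro are held together in one slot — holds.
Planning has to happen before VendorCall — violated.
Planning is fixed at 10am — violated.
VendorCall must start at one of 11am through 12pm (inclusive) — violated.
Sync and Planning are held together in one slot — violated.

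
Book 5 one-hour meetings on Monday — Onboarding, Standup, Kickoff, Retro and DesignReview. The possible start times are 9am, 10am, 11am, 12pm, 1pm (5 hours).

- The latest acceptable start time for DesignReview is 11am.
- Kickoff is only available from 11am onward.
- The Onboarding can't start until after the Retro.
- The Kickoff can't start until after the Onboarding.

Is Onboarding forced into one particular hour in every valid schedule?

No

Onboarding can be 10am (e.g. Standup=9am, Retro=9am, Kickoff=11am, DesignReview=9am, Onboarding=10am) or 11am (e.g. Retro=9am; DesignReview=9am; Onboarding=11am; Standup=9am; Kickoff=12pm).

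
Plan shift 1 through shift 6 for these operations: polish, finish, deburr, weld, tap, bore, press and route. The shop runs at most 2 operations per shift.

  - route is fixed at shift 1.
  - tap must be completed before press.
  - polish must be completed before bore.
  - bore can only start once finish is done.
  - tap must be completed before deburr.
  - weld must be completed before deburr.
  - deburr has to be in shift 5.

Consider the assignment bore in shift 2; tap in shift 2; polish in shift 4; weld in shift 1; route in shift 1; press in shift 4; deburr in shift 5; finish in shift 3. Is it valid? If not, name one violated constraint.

route is fixed at shift 1 — holds.
polish must be completed before bore — violated.
bore can only start once finish is done — violated.
tap must be completed before deburr — holds.
tap must be completed before press — holds.
deburr has to be in shift 5 — holds.
The shop runs at most 2 operations per shift — holds.
weld must be completed before deburr — holds.

No. polish must be completed before bore is not satisfied.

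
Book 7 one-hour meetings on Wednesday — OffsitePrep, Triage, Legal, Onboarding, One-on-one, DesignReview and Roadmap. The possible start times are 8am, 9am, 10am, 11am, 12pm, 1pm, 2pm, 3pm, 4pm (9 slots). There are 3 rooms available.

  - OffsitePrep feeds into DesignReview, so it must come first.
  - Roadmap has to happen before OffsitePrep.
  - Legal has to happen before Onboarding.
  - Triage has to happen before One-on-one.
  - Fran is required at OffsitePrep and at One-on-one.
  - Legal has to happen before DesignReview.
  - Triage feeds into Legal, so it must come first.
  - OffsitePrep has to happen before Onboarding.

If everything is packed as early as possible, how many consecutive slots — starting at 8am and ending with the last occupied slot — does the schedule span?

3 slots

The precedence chain requires at least 3 distinct slots.
With at most 3 per slot and 7 meetings, at least 3 slots are needed.
3 works (last occupied slot: 10am): for example DesignReview=10am; OffsitePrep=9am; Onboarding=10am; One-on-one=10am; Legal=9am; Triage=8am; Roadmap=8am.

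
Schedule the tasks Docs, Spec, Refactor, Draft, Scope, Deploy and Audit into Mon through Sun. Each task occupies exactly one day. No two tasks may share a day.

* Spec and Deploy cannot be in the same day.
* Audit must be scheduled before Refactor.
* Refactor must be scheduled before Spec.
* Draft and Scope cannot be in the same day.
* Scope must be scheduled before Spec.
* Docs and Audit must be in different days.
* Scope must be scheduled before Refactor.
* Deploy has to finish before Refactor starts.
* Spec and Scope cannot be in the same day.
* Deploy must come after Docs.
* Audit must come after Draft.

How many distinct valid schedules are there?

Splitting on Docs: it can be Mon (12), Tue (9), Wed (6), Thu (3). Listing each branch's schedules as (Spec, Refactor, Draft, Scope, Deploy, Audit):
Docs=Mon: (Sun,Sat,Tue,Wed,Thu,Fri) (Sun,Sat,Tue,Wed,Fri,Thu) (Sun,Sat,Tue,Thu,Wed,Fri) (Sun,Sat,Tue,Thu,Fri,Wed) (Sun,Sat,Tue,Fri,Wed,Thu) (Sun,Sat,Tue,Fri,Thu,Wed) (Sun,Sat,Wed,Tue,Thu,Fri) (Sun,Sat,Wed,Tue,Fri,Thu) (Sun,Sat,Wed,Thu,Tue,Fri) (Sun,Sat,Wed,Fri,Tue,Thu) (Sun,Sat,Thu,Tue,Wed,Fri) (Sun,Sat,Thu,Wed,Tue,Fri) — 12.
Docs=Tue: (Sun,Sat,Mon,Wed,Thu,Fri) (Sun,Sat,Mon,Wed,Fri,Thu) (Sun,Sat,Mon,Thu,Wed,Fri) (Sun,Sat,Mon,Thu,Fri,Wed) (Sun,Sat,Mon,Fri,Wed,Thu) (Sun,Sat,Mon,Fri,Thu,Wed) (Sun,Sat,Wed,Mon,Thu,Fri) (Sun,Sat,Wed,Mon,Fri,Thu) (Sun,Sat,Thu,Mon,Wed,Fri) — 9.
Docs=Wed: (Sun,Sat,Mon,Tue,Thu,Fri) (Sun,Sat,Mon,Tue,Fri,Thu) (Sun,Sat,Mon,Thu,Fri,Tue) (Sun,Sat,Mon,Fri,Thu,Tue) (Sun,Sat,Tue,Mon,Thu,Fri) (Sun,Sat,Tue,Mon,Fri,Thu) — 6.
Docs=Thu: (Sun,Sat,Mon,Tue,Fri,Wed) (Sun,Sat,Mon,Wed,Fri,Tue) (Sun,Sat,Tue,Mon,Fri,Wed) — 3.
Summing: 12 + 9 + 6 + 3 = 30.

30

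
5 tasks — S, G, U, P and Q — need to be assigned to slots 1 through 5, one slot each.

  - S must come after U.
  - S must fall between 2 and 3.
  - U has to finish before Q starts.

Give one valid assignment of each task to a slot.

G=1; P=1; S=2; U=1; Q=2

Checking: U(1) before Q(2); U(1) before S(2); S=2 in [2,3].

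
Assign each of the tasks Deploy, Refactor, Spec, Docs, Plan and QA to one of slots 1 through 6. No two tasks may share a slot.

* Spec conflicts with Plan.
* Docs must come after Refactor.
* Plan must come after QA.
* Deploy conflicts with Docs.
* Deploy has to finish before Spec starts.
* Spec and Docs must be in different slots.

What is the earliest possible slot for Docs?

2

Precedence pushes Docs to at least 2.
Docs at 2 is achievable: Deploy=3; Spec=4; Refactor=1; QA=5; Plan=6; Docs=2.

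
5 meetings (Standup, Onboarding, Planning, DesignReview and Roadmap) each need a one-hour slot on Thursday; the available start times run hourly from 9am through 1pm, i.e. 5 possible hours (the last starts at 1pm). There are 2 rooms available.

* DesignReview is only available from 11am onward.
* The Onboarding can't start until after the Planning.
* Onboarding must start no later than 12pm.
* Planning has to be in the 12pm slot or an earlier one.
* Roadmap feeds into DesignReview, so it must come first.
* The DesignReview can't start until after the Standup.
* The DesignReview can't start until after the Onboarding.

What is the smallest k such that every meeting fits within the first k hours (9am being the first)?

The precedence chain requires at least 3 distinct hours.
With at most 2 per hour and 5 meetings, at least 3 hours are needed.
3 works (last occupied hour: 11am): for example Roadmap -> 10am; DesignReview -> 11am; Planning -> 9am; Standup -> 9am; Onboarding -> 10am.

3 hours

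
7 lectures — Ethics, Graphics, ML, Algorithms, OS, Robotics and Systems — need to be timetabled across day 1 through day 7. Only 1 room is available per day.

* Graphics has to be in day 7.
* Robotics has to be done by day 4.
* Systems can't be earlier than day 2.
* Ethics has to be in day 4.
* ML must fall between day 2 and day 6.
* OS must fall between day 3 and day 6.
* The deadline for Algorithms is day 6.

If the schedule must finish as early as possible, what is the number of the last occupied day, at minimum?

day 7

With at most 1 per day and 7 lectures, at least 7 days are needed.
Graphics can't be placed before day 7, so the schedule must run through at least day 7.
7 works (last occupied day: day 7): for example Systems in day 6; Algorithms in day 5; Ethics in day 4; Robotics in day 1; ML in day 2; Graphics in day 7; OS in day 3.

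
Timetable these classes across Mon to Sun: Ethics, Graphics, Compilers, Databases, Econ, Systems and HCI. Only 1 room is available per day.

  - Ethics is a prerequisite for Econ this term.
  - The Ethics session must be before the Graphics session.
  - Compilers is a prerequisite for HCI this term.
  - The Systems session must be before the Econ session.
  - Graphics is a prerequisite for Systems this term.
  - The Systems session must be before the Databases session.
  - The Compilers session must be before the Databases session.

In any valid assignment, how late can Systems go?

Fri

Precedence pushes Systems to at least Wed; downstream work caps Systems at Sat.
Systems at Fri is achievable: Systems -> Fri; Databases -> Sat; Econ -> Sun; Ethics -> Mon; HCI -> Thu; Compilers -> Wed; Graphics -> Tue.
Nothing later works — the capacity limit rule out every day after Fri.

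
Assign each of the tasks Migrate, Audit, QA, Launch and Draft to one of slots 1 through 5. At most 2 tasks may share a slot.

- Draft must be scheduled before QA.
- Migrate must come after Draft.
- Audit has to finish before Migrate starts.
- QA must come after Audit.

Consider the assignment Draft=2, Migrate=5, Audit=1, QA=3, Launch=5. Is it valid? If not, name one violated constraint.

Yes, all constraints hold

Migrate must come after Draft — holds.
Audit has to finish before Migrate starts — holds.
Draft must be scheduled before QA — holds.
QA must come after Audit — holds.
At most 2 tasks may share a slot — holds.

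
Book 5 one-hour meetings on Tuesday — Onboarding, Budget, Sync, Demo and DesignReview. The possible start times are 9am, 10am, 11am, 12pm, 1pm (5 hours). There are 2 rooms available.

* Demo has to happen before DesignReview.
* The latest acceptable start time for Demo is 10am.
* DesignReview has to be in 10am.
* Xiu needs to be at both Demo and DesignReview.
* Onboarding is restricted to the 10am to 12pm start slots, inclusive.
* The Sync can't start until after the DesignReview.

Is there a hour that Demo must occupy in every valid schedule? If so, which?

9am

Demo's window is 9am–10am.
DesignReview is fixed at 10am, and Demo can't share a hour with DesignReview.
So Demo must be 9am.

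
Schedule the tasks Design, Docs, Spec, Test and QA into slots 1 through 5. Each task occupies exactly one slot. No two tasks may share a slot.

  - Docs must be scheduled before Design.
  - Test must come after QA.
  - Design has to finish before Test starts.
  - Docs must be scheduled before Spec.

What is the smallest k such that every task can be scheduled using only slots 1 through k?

5 slots

The precedence chain requires at least 3 distinct slots.
With at most 1 per slot and 5 tasks, at least 5 slots are needed.
5 works (last occupied slot: 5): for example QA -> 3, Spec -> 5, Docs -> 1, Test -> 4, Design -> 2.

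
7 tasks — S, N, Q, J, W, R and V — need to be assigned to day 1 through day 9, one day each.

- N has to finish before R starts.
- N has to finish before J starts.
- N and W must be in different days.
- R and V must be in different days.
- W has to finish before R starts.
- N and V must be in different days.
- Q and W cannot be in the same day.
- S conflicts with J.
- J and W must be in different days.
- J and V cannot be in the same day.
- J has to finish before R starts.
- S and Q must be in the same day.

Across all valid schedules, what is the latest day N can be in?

Downstream work caps N at day 7.
N at day 7 is achievable: V=day 1; R=day 9; Q=day 2; J=day 8; S=day 2; W=day 1; N=day 7.

day 7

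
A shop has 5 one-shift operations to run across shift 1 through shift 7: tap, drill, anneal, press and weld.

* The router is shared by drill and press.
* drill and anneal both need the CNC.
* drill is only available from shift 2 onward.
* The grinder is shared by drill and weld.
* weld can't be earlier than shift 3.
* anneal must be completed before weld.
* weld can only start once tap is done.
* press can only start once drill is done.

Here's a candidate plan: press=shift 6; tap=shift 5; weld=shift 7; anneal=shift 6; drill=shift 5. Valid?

Yes

The router is shared by drill and press — holds.
drill is only available from shift 2 onward — holds.
The grinder is shared by drill and weld — holds.
weld can only start once tap is done — holds.
press can only start once drill is done — holds.
anneal must be completed before weld — holds.
drill and anneal both need the CNC — holds.
weld can't be earlier than shift 3 — holds.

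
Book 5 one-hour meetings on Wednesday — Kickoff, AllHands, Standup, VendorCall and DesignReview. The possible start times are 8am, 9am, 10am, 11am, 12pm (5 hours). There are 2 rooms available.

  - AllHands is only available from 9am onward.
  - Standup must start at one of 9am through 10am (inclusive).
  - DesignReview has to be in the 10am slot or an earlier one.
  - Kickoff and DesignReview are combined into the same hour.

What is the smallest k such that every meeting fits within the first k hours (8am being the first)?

With at most 2 per hour and 5 meetings, at least 3 hours are needed.
AllHands can't be placed before 9am — that is hour 2 counting from 8am — so the schedule must run through at least 2 hours.
3 works (last occupied hour: 10am): for example Kickoff -> 8am; Standup -> 9am; DesignReview -> 8am; VendorCall -> 10am; AllHands -> 9am.

3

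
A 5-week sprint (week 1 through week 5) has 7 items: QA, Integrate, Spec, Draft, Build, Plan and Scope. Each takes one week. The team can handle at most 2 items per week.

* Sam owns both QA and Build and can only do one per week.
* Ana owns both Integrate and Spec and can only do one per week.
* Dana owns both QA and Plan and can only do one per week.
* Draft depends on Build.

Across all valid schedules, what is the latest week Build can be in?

week 4

Downstream work caps Build at week 4.
Build at week 4 is achievable: Build in week 4, Draft in week 5, Plan in week 2, Spec in week 2, QA in week 1, Integrate in week 1, Scope in week 3.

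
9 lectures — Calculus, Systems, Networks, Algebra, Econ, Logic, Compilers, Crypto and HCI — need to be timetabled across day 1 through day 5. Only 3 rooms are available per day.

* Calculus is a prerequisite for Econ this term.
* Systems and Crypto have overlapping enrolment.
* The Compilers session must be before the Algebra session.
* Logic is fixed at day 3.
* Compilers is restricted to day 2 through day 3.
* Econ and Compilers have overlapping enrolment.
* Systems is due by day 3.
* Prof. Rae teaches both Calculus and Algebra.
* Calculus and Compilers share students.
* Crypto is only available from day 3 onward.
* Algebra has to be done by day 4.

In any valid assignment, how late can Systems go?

day 3

Systems's own window allows nothing later than day 3.
Systems at day 3 is achievable: Calculus in day 1; Econ in day 4; Systems in day 3; Algebra in day 3; Networks in day 1; Crypto in day 4; HCI in day 1; Compilers in day 2; Logic in day 3.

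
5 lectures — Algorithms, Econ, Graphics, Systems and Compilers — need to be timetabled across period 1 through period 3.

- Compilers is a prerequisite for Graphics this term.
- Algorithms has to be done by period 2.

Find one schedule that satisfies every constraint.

Econ in period 1; Algorithms in period 1; Graphics in period 2; Systems in period 1; Compilers in period 1

Checking: Compilers(period 1) before Graphics(period 2); Algorithms=period 1 in [period 1,period 2].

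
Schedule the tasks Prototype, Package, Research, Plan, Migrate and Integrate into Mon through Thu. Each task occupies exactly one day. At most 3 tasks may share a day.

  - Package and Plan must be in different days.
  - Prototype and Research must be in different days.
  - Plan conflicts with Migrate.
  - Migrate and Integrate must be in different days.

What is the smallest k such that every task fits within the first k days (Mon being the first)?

2

With at most 3 per day and 6 tasks, at least 2 days are needed.
2 works (last occupied day: Tue): for example Research -> Tue; Package -> Mon; Integrate -> Tue; Plan -> Tue; Migrate -> Mon; Prototype -> Mon.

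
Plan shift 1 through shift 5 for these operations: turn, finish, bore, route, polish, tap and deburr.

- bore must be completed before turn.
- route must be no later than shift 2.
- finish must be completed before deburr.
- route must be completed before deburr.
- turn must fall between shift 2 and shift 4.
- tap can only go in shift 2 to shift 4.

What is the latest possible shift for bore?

shift 3

Downstream work caps bore at shift 3.
bore at shift 3 is achievable: turn=shift 4, finish=shift 1, bore=shift 3, polish=shift 1, route=shift 1, tap=shift 2, deburr=shift 2.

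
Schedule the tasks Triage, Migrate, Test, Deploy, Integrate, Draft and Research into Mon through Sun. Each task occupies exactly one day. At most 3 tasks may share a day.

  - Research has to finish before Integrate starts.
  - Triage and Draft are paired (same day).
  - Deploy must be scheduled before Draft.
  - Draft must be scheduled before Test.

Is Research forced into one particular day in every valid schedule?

Research can be Mon (e.g. Research -> Mon; Draft -> Tue; Test -> Wed; Migrate -> Mon; Deploy -> Mon; Triage -> Tue; Integrate -> Tue) or Tue (e.g. Deploy -> Mon, Integrate -> Wed, Triage -> Tue, Draft -> Tue, Research -> Tue, Migrate -> Mon, Test -> Wed).

No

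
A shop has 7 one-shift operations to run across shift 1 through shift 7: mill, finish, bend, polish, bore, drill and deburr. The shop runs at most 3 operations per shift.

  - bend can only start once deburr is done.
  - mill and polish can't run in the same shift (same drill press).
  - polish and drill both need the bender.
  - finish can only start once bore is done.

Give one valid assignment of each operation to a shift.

bend in shift 2, finish in shift 2, bore in shift 1, mill in shift 1, polish in shift 2, drill in shift 3, deburr in shift 1

Checking: bore(shift 1) before finish(shift 2); deburr(shift 1) before bend(shift 2); mill(shift 1) != polish(shift 2); polish(shift 2) != drill(shift 3); max 3 per shift (cap 3).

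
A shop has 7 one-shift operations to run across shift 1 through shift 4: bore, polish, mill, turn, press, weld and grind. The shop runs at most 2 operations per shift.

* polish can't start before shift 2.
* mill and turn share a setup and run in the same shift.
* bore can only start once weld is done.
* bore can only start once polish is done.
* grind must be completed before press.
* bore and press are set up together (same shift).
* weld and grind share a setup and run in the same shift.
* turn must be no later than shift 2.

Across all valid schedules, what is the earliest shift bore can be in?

shift 4

Precedence pushes bore to at least shift 3.
bore at shift 4 is achievable: grind -> shift 3, polish -> shift 2, press -> shift 4, mill -> shift 1, weld -> shift 3, turn -> shift 1, bore -> shift 4.
Nothing earlier works — the capacity limit rule out every shift before shift 4.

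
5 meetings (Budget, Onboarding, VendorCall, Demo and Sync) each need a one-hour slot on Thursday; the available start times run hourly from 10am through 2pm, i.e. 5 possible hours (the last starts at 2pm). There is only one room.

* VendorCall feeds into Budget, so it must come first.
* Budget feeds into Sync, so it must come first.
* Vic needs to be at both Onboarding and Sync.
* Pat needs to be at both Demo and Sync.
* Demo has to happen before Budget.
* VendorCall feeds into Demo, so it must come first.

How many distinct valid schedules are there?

5

Splitting on Budget: it can be 12pm (2), 1pm (3). Listing each branch's schedules as (Onboarding, VendorCall, Demo, Sync):
Budget=12pm: (1pm,10am,11am,2pm) (2pm,10am,11am,1pm) — 2.
Budget=1pm: (10am,11am,12pm,2pm) (11am,10am,12pm,2pm) (12pm,10am,11am,2pm) — 3.
Summing: 2 + 3 = 5.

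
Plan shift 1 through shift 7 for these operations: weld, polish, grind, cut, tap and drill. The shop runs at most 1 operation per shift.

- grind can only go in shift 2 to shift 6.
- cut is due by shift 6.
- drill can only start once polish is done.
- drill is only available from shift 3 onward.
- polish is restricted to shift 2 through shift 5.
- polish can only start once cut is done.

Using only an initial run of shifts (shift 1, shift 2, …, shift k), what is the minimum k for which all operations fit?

6

The precedence chain requires at least 3 distinct shifts.
With at most 1 per shift and 6 operations, at least 6 shifts are needed.
6 works (last occupied shift: shift 6): for example tap in shift 6, polish in shift 2, cut in shift 1, grind in shift 4, drill in shift 3, weld in shift 5.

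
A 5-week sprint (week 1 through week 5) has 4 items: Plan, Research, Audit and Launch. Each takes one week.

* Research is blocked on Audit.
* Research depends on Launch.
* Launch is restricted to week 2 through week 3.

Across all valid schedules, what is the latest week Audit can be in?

Downstream work caps Audit at week 4.
Audit at week 4 is achievable: Plan in week 1; Audit in week 4; Launch in week 2; Research in week 5.

week 4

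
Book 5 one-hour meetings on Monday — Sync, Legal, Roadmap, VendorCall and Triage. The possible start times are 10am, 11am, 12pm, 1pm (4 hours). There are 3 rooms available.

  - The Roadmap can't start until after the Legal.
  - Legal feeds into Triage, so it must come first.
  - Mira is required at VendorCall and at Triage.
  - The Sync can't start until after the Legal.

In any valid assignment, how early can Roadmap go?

11am

Precedence pushes Roadmap to at least 11am.
Roadmap at 11am is achievable: VendorCall -> 10am; Legal -> 10am; Sync -> 11am; Roadmap -> 11am; Triage -> 11am.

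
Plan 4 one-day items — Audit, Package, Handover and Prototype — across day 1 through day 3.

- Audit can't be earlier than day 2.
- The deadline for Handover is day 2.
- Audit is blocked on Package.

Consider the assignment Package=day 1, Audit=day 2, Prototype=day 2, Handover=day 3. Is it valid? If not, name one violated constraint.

Audit can't be earlier than day 2 — holds.
Audit is blocked on Package — holds.
The deadline for Handover is day 2 — violated.

Invalid. The deadline for Handover is day 2.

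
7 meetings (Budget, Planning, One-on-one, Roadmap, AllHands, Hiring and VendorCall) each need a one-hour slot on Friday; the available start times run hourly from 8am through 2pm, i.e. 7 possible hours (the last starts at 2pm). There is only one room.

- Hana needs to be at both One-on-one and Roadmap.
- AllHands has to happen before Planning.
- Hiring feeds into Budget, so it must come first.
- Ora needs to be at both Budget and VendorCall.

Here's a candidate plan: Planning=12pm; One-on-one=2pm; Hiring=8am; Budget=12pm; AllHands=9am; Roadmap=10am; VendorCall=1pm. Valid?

Ora needs to be at both Budget and VendorCall — holds.
Hiring feeds into Budget, so it must come first — holds.
AllHands has to happen before Planning — holds.
There is only one room — violated.
Hana needs to be at both One-on-one and Roadmap — holds.

No — it violates: There is only one room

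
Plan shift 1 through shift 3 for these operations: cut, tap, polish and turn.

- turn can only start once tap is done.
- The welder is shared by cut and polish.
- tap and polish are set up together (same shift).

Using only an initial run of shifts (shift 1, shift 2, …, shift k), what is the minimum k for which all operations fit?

The precedence chain requires at least 2 distinct shifts.
2 works (last occupied shift: shift 2): for example turn -> shift 2, tap -> shift 1, cut -> shift 2, polish -> shift 1.

2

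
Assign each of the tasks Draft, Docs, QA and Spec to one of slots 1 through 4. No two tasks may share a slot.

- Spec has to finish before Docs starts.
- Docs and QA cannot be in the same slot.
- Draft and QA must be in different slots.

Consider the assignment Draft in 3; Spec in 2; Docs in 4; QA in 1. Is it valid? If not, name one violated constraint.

Yes, all constraints hold

No two tasks may share a slot — holds.
Draft and QA must be in different slots — holds.
Spec has to finish before Docs starts — holds.
Docs and QA cannot be in the same slot — holds.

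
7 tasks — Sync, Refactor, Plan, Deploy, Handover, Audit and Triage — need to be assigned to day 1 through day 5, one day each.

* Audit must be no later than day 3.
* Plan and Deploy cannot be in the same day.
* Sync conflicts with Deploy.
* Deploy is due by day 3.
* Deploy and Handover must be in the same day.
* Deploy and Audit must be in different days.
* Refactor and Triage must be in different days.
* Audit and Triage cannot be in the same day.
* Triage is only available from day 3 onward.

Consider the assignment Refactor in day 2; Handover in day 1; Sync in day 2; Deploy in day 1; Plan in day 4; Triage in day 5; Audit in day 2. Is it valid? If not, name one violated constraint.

Triage is only available from day 3 onward — holds.
Plan and Deploy cannot be in the same day — holds.
Deploy and Handover must be in the same day — holds.
Deploy is due by day 3 — holds.
Refactor and Triage must be in different days — holds.
Audit and Triage cannot be in the same day — holds.
Sync conflicts with Deploy — holds.
Deploy and Audit must be in different days — holds.
Audit must be no later than day 3 — holds.

Valid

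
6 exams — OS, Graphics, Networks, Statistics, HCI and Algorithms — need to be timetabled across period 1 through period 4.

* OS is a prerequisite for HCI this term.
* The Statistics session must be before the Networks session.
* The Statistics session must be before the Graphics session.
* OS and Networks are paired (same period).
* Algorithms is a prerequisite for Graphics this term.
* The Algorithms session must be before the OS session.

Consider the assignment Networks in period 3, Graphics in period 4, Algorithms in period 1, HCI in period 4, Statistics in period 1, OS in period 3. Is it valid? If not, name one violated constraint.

OS and Networks are paired (same period) — holds.
The Algorithms session must be before the OS session — holds.
The Statistics session must be before the Graphics session — holds.
The Statistics session must be before the Networks session — holds.
OS is a prerequisite for HCI this term — holds.
Algorithms is a prerequisite for Graphics this term — holds.

Yes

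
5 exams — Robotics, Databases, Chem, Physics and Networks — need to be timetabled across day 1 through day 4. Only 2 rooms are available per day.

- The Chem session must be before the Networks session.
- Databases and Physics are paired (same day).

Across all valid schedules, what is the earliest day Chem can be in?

day 1

Downstream work caps Chem at day 3.
Chem at day 1 is achievable: Networks -> day 2, Physics -> day 3, Robotics -> day 1, Chem -> day 1, Databases -> day 3.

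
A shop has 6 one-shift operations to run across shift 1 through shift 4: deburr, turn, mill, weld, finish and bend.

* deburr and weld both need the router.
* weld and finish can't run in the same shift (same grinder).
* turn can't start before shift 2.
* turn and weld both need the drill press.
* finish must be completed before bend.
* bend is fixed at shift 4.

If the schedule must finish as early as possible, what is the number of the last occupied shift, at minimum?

4

The precedence chain requires at least 2 distinct shifts.
bend can't be placed before shift 4, so the schedule must run through at least shift 4.
4 works (last occupied shift: shift 4): for example mill in shift 1, bend in shift 4, deburr in shift 1, finish in shift 1, turn in shift 2, weld in shift 3.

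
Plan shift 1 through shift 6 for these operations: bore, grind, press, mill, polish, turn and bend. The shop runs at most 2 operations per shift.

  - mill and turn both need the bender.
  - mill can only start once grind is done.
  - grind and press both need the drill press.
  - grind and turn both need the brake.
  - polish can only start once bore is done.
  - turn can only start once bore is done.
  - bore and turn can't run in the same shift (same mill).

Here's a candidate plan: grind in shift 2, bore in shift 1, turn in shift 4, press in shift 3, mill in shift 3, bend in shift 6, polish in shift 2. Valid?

Valid

bore and turn can't run in the same shift (same mill) — holds.
grind and turn both need the brake — holds.
The shop runs at most 2 operations per shift — holds.
turn can only start once bore is done — holds.
mill and turn both need the bender — holds.
polish can only start once bore is done — holds.
mill can only start once grind is done — holds.
grind and press both need the drill press — holds.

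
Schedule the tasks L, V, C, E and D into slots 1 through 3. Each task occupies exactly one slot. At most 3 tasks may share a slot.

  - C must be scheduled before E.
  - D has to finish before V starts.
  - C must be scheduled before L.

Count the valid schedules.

Splitting on L: it can be 2 (6), 3 (9). Listing each branch's schedules as (V, C, E, D):
L=2: (2,1,2,1) (2,1,3,1) (3,1,2,1) (3,1,2,2) (3,1,3,1) (3,1,3,2) — 6.
L=3: (2,1,2,1) (2,1,3,1) (2,2,3,1) (3,1,2,1) (3,1,2,2) (3,1,3,1) (3,1,3,2) (3,2,3,1) (3,2,3,2) — 9.
Summing: 6 + 9 = 15.

15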